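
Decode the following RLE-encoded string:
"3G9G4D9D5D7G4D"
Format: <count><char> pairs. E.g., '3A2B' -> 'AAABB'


Expanding each <count><char> pair:
  3G -> 'GGG'
  9G -> 'GGGGGGGGG'
  4D -> 'DDDD'
  9D -> 'DDDDDDDDD'
  5D -> 'DDDDD'
  7G -> 'GGGGGGG'
  4D -> 'DDDD'

Decoded = GGGGGGGGGGGGDDDDDDDDDDDDDDDDDDGGGGGGGDDDD


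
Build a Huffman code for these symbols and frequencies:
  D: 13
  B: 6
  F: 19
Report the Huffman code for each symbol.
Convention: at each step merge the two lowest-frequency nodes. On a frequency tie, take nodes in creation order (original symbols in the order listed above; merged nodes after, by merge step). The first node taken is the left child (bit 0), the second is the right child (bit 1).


Huffman tree construction:
Step 1: Merge B(6) + D(13) = 19
Step 2: Merge F(19) + (B+D)(19) = 38
Read each symbol's code off the tree from the root (left child = 0, right child = 1).

Codes:
  D: 11 (length 2)
  B: 10 (length 2)
  F: 0 (length 1)
Average code length: 57/38 = 1.5000 bits/symbol


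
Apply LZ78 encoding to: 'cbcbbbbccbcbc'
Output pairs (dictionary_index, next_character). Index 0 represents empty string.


LZ78 encoding steps:
Dictionary: {0: ''}
Step 1: w='' (idx 0), next='c' -> output (0, 'c'), add 'c' as idx 1
Step 2: w='' (idx 0), next='b' -> output (0, 'b'), add 'b' as idx 2
Step 3: w='c' (idx 1), next='b' -> output (1, 'b'), add 'cb' as idx 3
Step 4: w='b' (idx 2), next='b' -> output (2, 'b'), add 'bb' as idx 4
Step 5: w='b' (idx 2), next='c' -> output (2, 'c'), add 'bc' as idx 5
Step 6: w='cb' (idx 3), next='c' -> output (3, 'c'), add 'cbc' as idx 6
Step 7: w='bc' (idx 5), end of input -> output (5, '')


Encoded: [(0, 'c'), (0, 'b'), (1, 'b'), (2, 'b'), (2, 'c'), (3, 'c'), (5, '')]


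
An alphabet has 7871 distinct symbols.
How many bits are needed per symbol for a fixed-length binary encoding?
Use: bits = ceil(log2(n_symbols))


log2(7871) = 12.9423
Bracket: 2^12 = 4096 < 7871 <= 2^13 = 8192
So ceil(log2(7871)) = 13

bits = ceil(log2(7871)) = ceil(12.9423) = 13 bits


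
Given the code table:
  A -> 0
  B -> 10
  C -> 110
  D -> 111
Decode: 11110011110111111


Decoding:
111 -> D
10 -> B
0 -> A
111 -> D
10 -> B
111 -> D
111 -> D


Result: DBADBDD


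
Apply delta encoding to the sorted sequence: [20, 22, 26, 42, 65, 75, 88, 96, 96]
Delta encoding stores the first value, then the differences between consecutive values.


First value: 20
Deltas:
  22 - 20 = 2
  26 - 22 = 4
  42 - 26 = 16
  65 - 42 = 23
  75 - 65 = 10
  88 - 75 = 13
  96 - 88 = 8
  96 - 96 = 0


Delta encoded: [20, 2, 4, 16, 23, 10, 13, 8, 0]


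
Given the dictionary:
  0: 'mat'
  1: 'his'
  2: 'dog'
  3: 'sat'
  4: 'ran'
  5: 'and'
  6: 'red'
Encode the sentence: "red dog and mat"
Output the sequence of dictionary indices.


Look up each word in the dictionary:
  'red' -> 6
  'dog' -> 2
  'and' -> 5
  'mat' -> 0

Encoded: [6, 2, 5, 0]


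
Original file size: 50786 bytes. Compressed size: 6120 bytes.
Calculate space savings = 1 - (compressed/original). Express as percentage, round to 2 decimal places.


ratio = compressed/original = 6120/50786 = 0.120506
savings = 1 - ratio = 1 - 0.120506 = 0.879494
as a percentage: 0.879494 * 100 = 87.95%

Space savings = 1 - 6120/50786 = 87.95%


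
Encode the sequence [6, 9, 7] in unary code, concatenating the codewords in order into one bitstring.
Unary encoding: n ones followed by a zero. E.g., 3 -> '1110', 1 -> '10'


Encode each number as n ones followed by a terminating 0:
  6 -> 1111110 (7 bits)
  9 -> 1111111110 (10 bits)
  7 -> 11111110 (8 bits)
Total length = 7 + 10 + 8 = 25 bits.

Unary([6, 9, 7]) = 1111110111111111011111110 (25 bits)


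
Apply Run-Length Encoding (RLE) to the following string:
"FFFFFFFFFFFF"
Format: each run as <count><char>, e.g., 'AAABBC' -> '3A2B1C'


Scanning runs left to right:
  i=0: run of 'F' x 12 -> '12F'

RLE = 12F


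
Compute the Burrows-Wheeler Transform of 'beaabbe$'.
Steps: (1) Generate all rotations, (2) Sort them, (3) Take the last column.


Rotations (sorted):
  0: $beaabbe -> last char: e
  1: aabbe$be -> last char: e
  2: abbe$bea -> last char: a
  3: bbe$beaa -> last char: a
  4: be$beaab -> last char: b
  5: beaabbe$ -> last char: $
  6: e$beaabb -> last char: b
  7: eaabbe$b -> last char: b


BWT = eeaab$bb


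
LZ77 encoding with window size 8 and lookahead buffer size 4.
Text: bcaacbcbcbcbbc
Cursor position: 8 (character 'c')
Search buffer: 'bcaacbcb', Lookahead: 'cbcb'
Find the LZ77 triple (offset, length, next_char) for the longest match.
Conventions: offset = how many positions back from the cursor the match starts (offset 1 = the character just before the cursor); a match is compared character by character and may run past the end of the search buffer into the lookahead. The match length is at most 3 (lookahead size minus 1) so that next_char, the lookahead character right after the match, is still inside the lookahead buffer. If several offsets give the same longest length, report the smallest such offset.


Try each offset into the search buffer:
  offset=1 (pos 7, char 'b'): match length 0
  offset=2 (pos 6, char 'c'): match length 3
  offset=3 (pos 5, char 'b'): match length 0
  offset=4 (pos 4, char 'c'): match length 3
  offset=5 (pos 3, char 'a'): match length 0
  offset=6 (pos 2, char 'a'): match length 0
  offset=7 (pos 1, char 'c'): match length 1
  offset=8 (pos 0, char 'b'): match length 0
Longest match has length 3, found at offsets 2, 4; take the smallest, offset 2.
next_char = character at position 8 + 3 = 11 -> 'b'

Best match: offset=2, length=3 (matching 'cbc' starting at position 6)
LZ77 triple: (2, 3, 'b')


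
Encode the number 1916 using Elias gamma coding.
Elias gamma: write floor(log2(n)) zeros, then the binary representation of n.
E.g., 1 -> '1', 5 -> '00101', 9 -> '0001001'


num_bits = floor(log2(1916)) + 1 = 11
leading_zeros = num_bits - 1 = 10
binary(1916) = 11101111100

Elias gamma(1916) = '0000000000' + '11101111100' = 000000000011101111100 (21 bits)


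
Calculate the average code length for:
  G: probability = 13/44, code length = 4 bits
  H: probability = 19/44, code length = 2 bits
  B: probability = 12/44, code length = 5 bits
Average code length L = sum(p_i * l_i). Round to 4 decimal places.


Weighted contributions p_i * l_i:
  G: (13/44) * 4 = 52/44
  H: (19/44) * 2 = 38/44
  B: (12/44) * 5 = 60/44
Sum = (52 + 38 + 60)/44 = 150/44

L = 150/44 = 3.4091 bits/symbol


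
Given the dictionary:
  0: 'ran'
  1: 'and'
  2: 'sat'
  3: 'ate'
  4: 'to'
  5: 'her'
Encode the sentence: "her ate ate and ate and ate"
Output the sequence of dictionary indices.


Look up each word in the dictionary:
  'her' -> 5
  'ate' -> 3
  'ate' -> 3
  'and' -> 1
  'ate' -> 3
  'and' -> 1
  'ate' -> 3

Encoded: [5, 3, 3, 1, 3, 1, 3]


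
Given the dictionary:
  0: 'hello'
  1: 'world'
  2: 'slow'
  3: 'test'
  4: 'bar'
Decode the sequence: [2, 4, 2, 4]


Look up each index in the dictionary:
  2 -> 'slow'
  4 -> 'bar'
  2 -> 'slow'
  4 -> 'bar'

Decoded: "slow bar slow bar"


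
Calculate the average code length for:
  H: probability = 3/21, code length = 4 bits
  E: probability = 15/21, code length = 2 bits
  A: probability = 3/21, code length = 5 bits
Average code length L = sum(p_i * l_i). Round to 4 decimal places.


Weighted contributions p_i * l_i:
  H: (3/21) * 4 = 12/21
  E: (15/21) * 2 = 30/21
  A: (3/21) * 5 = 15/21
Sum = (12 + 30 + 15)/21 = 57/21

L = 57/21 = 2.7143 bits/symbol


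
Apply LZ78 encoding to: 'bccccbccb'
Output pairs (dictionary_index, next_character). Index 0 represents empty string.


LZ78 encoding steps:
Dictionary: {0: ''}
Step 1: w='' (idx 0), next='b' -> output (0, 'b'), add 'b' as idx 1
Step 2: w='' (idx 0), next='c' -> output (0, 'c'), add 'c' as idx 2
Step 3: w='c' (idx 2), next='c' -> output (2, 'c'), add 'cc' as idx 3
Step 4: w='c' (idx 2), next='b' -> output (2, 'b'), add 'cb' as idx 4
Step 5: w='cc' (idx 3), next='b' -> output (3, 'b'), add 'ccb' as idx 5


Encoded: [(0, 'b'), (0, 'c'), (2, 'c'), (2, 'b'), (3, 'b')]


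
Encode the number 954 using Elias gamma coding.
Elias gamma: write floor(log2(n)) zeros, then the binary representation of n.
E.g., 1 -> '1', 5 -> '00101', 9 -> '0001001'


num_bits = floor(log2(954)) + 1 = 10
leading_zeros = num_bits - 1 = 9
binary(954) = 1110111010

Elias gamma(954) = '000000000' + '1110111010' = 0000000001110111010 (19 bits)


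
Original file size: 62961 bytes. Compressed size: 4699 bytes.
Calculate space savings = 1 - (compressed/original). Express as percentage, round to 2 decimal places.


ratio = compressed/original = 4699/62961 = 0.074634
savings = 1 - ratio = 1 - 0.074634 = 0.925366
as a percentage: 0.925366 * 100 = 92.54%

Space savings = 1 - 4699/62961 = 92.54%


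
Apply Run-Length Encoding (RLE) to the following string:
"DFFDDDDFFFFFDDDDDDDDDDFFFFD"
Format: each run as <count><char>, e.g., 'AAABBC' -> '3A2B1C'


Scanning runs left to right:
  i=0: run of 'D' x 1 -> '1D'
  i=1: run of 'F' x 2 -> '2F'
  i=3: run of 'D' x 4 -> '4D'
  i=7: run of 'F' x 5 -> '5F'
  i=12: run of 'D' x 10 -> '10D'
  i=22: run of 'F' x 4 -> '4F'
  i=26: run of 'D' x 1 -> '1D'

RLE = 1D2F4D5F10D4F1D


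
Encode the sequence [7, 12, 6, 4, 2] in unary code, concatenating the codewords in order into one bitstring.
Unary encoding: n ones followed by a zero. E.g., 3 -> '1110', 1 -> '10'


Encode each number as n ones followed by a terminating 0:
  7 -> 11111110 (8 bits)
  12 -> 1111111111110 (13 bits)
  6 -> 1111110 (7 bits)
  4 -> 11110 (5 bits)
  2 -> 110 (3 bits)
Total length = 8 + 13 + 7 + 5 + 3 = 36 bits.

Unary([7, 12, 6, 4, 2]) = 111111101111111111110111111011110110 (36 bits)


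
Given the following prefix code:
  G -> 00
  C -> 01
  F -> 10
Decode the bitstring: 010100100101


Decoding step by step:
Bits 01 -> C
Bits 01 -> C
Bits 00 -> G
Bits 10 -> F
Bits 01 -> C
Bits 01 -> C


Decoded message: CCGFCC


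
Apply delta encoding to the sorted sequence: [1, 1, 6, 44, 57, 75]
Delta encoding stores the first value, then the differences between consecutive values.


First value: 1
Deltas:
  1 - 1 = 0
  6 - 1 = 5
  44 - 6 = 38
  57 - 44 = 13
  75 - 57 = 18


Delta encoded: [1, 0, 5, 38, 13, 18]


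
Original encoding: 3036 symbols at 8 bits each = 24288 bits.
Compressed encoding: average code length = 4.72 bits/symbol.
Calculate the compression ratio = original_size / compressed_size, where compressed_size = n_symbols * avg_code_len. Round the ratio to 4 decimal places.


original_size = n_symbols * orig_bits = 3036 * 8 = 24288 bits
compressed_size = n_symbols * avg_code_len = 3036 * 4.72 = 14329.92 bits
ratio = original_size / compressed_size = 24288 / 14329.92 = 1.6949

Compression ratio = 1.6949


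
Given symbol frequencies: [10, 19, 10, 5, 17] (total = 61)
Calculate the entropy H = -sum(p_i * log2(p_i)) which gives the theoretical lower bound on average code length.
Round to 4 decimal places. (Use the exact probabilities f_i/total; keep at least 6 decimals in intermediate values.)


Per-symbol terms -p_i * log2(p_i) with p_i = f_i/61:
  p = 10/61 = 0.163934: log2(p) = -2.608809, -p*log2(p) = 0.427674
  p = 19/61 = 0.311475: log2(p) = -1.682810, -p*log2(p) = 0.524154
  p = 10/61 = 0.163934: log2(p) = -2.608809, -p*log2(p) = 0.427674
  p = 5/61 = 0.081967: log2(p) = -3.608809, -p*log2(p) = 0.295804
  p = 17/61 = 0.278689: log2(p) = -1.843274, -p*log2(p) = 0.513699
H = 0.427674 + 0.524154 + 0.427674 + 0.295804 + 0.513699 = 2.189005

H = 2.189 bits/symbol


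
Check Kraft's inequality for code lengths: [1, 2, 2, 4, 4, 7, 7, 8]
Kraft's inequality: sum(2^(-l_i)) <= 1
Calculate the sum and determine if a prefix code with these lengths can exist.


Sum = 2^(-1) + 2^(-2) + 2^(-2) + 2^(-4) + 2^(-4) + 2^(-7) + 2^(-7) + 2^(-8)
    = 0.5 + 0.25 + 0.25 + 0.0625 + 0.0625 + 0.0078125 + 0.0078125 + 0.00390625
    = 293/256 = 1.14453125
Since 1.14453125 > 1, Kraft's inequality is NOT satisfied.
A prefix code with these lengths CANNOT exist.

Kraft sum = 1.14453125. Not satisfied.


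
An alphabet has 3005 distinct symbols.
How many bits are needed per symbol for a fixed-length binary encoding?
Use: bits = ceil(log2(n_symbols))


log2(3005) = 11.5531
Bracket: 2^11 = 2048 < 3005 <= 2^12 = 4096
So ceil(log2(3005)) = 12

bits = ceil(log2(3005)) = ceil(11.5531) = 12 bits


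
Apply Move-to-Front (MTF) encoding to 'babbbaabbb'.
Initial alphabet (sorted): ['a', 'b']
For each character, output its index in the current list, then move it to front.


MTF encoding:
'b': index 1 in ['a', 'b'] -> ['b', 'a']
'a': index 1 in ['b', 'a'] -> ['a', 'b']
'b': index 1 in ['a', 'b'] -> ['b', 'a']
'b': index 0 in ['b', 'a'] -> ['b', 'a']
'b': index 0 in ['b', 'a'] -> ['b', 'a']
'a': index 1 in ['b', 'a'] -> ['a', 'b']
'a': index 0 in ['a', 'b'] -> ['a', 'b']
'b': index 1 in ['a', 'b'] -> ['b', 'a']
'b': index 0 in ['b', 'a'] -> ['b', 'a']
'b': index 0 in ['b', 'a'] -> ['b', 'a']


Output: [1, 1, 1, 0, 0, 1, 0, 1, 0, 0]


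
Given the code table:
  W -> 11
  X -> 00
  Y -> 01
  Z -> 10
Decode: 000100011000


Decoding:
00 -> X
01 -> Y
00 -> X
01 -> Y
10 -> Z
00 -> X


Result: XYXYZX


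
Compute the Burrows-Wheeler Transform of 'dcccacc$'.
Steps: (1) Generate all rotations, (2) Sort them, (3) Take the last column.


Rotations (sorted):
  0: $dcccacc -> last char: c
  1: acc$dccc -> last char: c
  2: c$dcccac -> last char: c
  3: cacc$dcc -> last char: c
  4: cc$dccca -> last char: a
  5: ccacc$dc -> last char: c
  6: cccacc$d -> last char: d
  7: dcccacc$ -> last char: $


BWT = ccccacd$


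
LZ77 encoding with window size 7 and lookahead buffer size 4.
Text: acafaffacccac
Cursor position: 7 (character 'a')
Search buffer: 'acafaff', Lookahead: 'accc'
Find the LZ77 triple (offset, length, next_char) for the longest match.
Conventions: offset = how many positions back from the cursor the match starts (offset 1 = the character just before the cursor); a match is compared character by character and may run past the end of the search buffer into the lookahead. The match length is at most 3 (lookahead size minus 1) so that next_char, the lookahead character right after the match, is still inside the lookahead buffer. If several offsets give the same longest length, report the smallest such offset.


Try each offset into the search buffer:
  offset=1 (pos 6, char 'f'): match length 0
  offset=2 (pos 5, char 'f'): match length 0
  offset=3 (pos 4, char 'a'): match length 1
  offset=4 (pos 3, char 'f'): match length 0
  offset=5 (pos 2, char 'a'): match length 1
  offset=6 (pos 1, char 'c'): match length 0
  offset=7 (pos 0, char 'a'): match length 2
Longest match has length 2 at offset 7.
next_char = character at position 7 + 2 = 9 -> 'c'

Best match: offset=7, length=2 (matching 'ac' starting at position 0)
LZ77 triple: (7, 2, 'c')


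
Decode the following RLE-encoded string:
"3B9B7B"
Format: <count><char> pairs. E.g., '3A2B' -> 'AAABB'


Expanding each <count><char> pair:
  3B -> 'BBB'
  9B -> 'BBBBBBBBB'
  7B -> 'BBBBBBB'

Decoded = BBBBBBBBBBBBBBBBBBB


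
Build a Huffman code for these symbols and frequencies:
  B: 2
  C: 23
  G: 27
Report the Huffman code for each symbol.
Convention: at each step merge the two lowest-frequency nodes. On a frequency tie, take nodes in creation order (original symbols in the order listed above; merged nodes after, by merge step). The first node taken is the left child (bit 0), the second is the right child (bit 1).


Huffman tree construction:
Step 1: Merge B(2) + C(23) = 25
Step 2: Merge (B+C)(25) + G(27) = 52
Read each symbol's code off the tree from the root (left child = 0, right child = 1).

Codes:
  B: 00 (length 2)
  C: 01 (length 2)
  G: 1 (length 1)
Average code length: 77/52 = 1.4808 bits/symbol


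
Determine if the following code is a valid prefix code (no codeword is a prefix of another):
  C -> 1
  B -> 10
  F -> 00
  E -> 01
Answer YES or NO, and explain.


Checking each pair (does one codeword prefix another?):
  C='1' vs B='10': prefix -- VIOLATION

NO -- this is NOT a valid prefix code. C (1) is a prefix of B (10).


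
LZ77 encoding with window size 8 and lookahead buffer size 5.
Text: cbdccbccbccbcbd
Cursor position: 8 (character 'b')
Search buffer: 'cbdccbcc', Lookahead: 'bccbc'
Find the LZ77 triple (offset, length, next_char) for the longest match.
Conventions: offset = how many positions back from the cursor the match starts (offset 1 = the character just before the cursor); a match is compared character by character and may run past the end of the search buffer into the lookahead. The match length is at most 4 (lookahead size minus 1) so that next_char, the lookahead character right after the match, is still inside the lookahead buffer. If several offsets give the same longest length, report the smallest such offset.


Try each offset into the search buffer:
  offset=1 (pos 7, char 'c'): match length 0
  offset=2 (pos 6, char 'c'): match length 0
  offset=3 (pos 5, char 'b'): match length 4
  offset=4 (pos 4, char 'c'): match length 0
  offset=5 (pos 3, char 'c'): match length 0
  offset=6 (pos 2, char 'd'): match length 0
  offset=7 (pos 1, char 'b'): match length 1
  offset=8 (pos 0, char 'c'): match length 0
Longest match has length 4 at offset 3.
next_char = character at position 8 + 4 = 12 -> 'c'

Best match: offset=3, length=4 (matching 'bccb' starting at position 5)
LZ77 triple: (3, 4, 'c')


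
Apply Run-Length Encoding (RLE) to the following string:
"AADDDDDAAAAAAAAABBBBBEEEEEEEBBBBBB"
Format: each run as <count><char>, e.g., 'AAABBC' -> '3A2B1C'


Scanning runs left to right:
  i=0: run of 'A' x 2 -> '2A'
  i=2: run of 'D' x 5 -> '5D'
  i=7: run of 'A' x 9 -> '9A'
  i=16: run of 'B' x 5 -> '5B'
  i=21: run of 'E' x 7 -> '7E'
  i=28: run of 'B' x 6 -> '6B'

RLE = 2A5D9A5B7E6B


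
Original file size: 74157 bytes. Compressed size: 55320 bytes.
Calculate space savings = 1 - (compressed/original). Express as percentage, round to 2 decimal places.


ratio = compressed/original = 55320/74157 = 0.745985
savings = 1 - ratio = 1 - 0.745985 = 0.254015
as a percentage: 0.254015 * 100 = 25.4%

Space savings = 1 - 55320/74157 = 25.4%


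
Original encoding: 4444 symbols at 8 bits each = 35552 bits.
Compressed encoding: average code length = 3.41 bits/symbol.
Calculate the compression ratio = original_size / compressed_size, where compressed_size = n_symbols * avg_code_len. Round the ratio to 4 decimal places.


original_size = n_symbols * orig_bits = 4444 * 8 = 35552 bits
compressed_size = n_symbols * avg_code_len = 4444 * 3.41 = 15154.04 bits
ratio = original_size / compressed_size = 35552 / 15154.04 = 2.346

Compression ratio = 2.346


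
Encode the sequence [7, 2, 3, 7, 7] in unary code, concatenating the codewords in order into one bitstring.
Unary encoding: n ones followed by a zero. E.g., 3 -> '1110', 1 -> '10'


Encode each number as n ones followed by a terminating 0:
  7 -> 11111110 (8 bits)
  2 -> 110 (3 bits)
  3 -> 1110 (4 bits)
  7 -> 11111110 (8 bits)
  7 -> 11111110 (8 bits)
Total length = 8 + 3 + 4 + 8 + 8 = 31 bits.

Unary([7, 2, 3, 7, 7]) = 1111111011011101111111011111110 (31 bits)


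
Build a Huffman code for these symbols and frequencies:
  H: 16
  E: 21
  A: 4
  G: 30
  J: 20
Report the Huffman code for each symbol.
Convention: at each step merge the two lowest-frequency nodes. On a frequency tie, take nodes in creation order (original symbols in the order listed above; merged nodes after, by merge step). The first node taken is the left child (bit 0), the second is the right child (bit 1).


Huffman tree construction:
Step 1: Merge A(4) + H(16) = 20
Step 2: Merge J(20) + (A+H)(20) = 40
Step 3: Merge E(21) + G(30) = 51
Step 4: Merge (J+(A+H))(40) + (E+G)(51) = 91
Read each symbol's code off the tree from the root (left child = 0, right child = 1).

Codes:
  H: 011 (length 3)
  E: 10 (length 2)
  A: 010 (length 3)
  G: 11 (length 2)
  J: 00 (length 2)
Average code length: 202/91 = 2.2198 bits/symbol


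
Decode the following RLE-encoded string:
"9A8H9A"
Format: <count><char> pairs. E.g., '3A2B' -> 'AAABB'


Expanding each <count><char> pair:
  9A -> 'AAAAAAAAA'
  8H -> 'HHHHHHHH'
  9A -> 'AAAAAAAAA'

Decoded = AAAAAAAAAHHHHHHHHAAAAAAAAA


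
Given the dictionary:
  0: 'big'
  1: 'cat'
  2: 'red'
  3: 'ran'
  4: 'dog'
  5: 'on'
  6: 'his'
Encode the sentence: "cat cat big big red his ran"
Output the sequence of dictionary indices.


Look up each word in the dictionary:
  'cat' -> 1
  'cat' -> 1
  'big' -> 0
  'big' -> 0
  'red' -> 2
  'his' -> 6
  'ran' -> 3

Encoded: [1, 1, 0, 0, 2, 6, 3]


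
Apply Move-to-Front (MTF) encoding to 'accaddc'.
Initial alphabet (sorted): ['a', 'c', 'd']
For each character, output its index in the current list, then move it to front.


MTF encoding:
'a': index 0 in ['a', 'c', 'd'] -> ['a', 'c', 'd']
'c': index 1 in ['a', 'c', 'd'] -> ['c', 'a', 'd']
'c': index 0 in ['c', 'a', 'd'] -> ['c', 'a', 'd']
'a': index 1 in ['c', 'a', 'd'] -> ['a', 'c', 'd']
'd': index 2 in ['a', 'c', 'd'] -> ['d', 'a', 'c']
'd': index 0 in ['d', 'a', 'c'] -> ['d', 'a', 'c']
'c': index 2 in ['d', 'a', 'c'] -> ['c', 'd', 'a']


Output: [0, 1, 0, 1, 2, 0, 2]


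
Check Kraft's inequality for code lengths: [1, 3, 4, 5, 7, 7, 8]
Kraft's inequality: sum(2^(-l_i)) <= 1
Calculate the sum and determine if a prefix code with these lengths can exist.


Sum = 2^(-1) + 2^(-3) + 2^(-4) + 2^(-5) + 2^(-7) + 2^(-7) + 2^(-8)
    = 0.5 + 0.125 + 0.0625 + 0.03125 + 0.0078125 + 0.0078125 + 0.00390625
    = 189/256 = 0.73828125
Since 0.73828125 <= 1, Kraft's inequality IS satisfied.
A prefix code with these lengths CAN exist.

Kraft sum = 0.73828125. Satisfied.


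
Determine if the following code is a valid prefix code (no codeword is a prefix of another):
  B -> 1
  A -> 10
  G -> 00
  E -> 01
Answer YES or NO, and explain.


Checking each pair (does one codeword prefix another?):
  B='1' vs A='10': prefix -- VIOLATION

NO -- this is NOT a valid prefix code. B (1) is a prefix of A (10).


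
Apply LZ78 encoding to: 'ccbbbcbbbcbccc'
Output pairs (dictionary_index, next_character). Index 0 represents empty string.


LZ78 encoding steps:
Dictionary: {0: ''}
Step 1: w='' (idx 0), next='c' -> output (0, 'c'), add 'c' as idx 1
Step 2: w='c' (idx 1), next='b' -> output (1, 'b'), add 'cb' as idx 2
Step 3: w='' (idx 0), next='b' -> output (0, 'b'), add 'b' as idx 3
Step 4: w='b' (idx 3), next='c' -> output (3, 'c'), add 'bc' as idx 4
Step 5: w='b' (idx 3), next='b' -> output (3, 'b'), add 'bb' as idx 5
Step 6: w='bc' (idx 4), next='b' -> output (4, 'b'), add 'bcb' as idx 6
Step 7: w='c' (idx 1), next='c' -> output (1, 'c'), add 'cc' as idx 7
Step 8: w='c' (idx 1), end of input -> output (1, '')


Encoded: [(0, 'c'), (1, 'b'), (0, 'b'), (3, 'c'), (3, 'b'), (4, 'b'), (1, 'c'), (1, '')]


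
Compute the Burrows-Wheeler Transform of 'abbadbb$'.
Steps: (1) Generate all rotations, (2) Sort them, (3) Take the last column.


Rotations (sorted):
  0: $abbadbb -> last char: b
  1: abbadbb$ -> last char: $
  2: adbb$abb -> last char: b
  3: b$abbadb -> last char: b
  4: badbb$ab -> last char: b
  5: bb$abbad -> last char: d
  6: bbadbb$a -> last char: a
  7: dbb$abba -> last char: a


BWT = b$bbbdaa


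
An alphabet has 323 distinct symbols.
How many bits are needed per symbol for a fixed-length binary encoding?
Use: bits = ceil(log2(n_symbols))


log2(323) = 8.3354
Bracket: 2^8 = 256 < 323 <= 2^9 = 512
So ceil(log2(323)) = 9

bits = ceil(log2(323)) = ceil(8.3354) = 9 bits


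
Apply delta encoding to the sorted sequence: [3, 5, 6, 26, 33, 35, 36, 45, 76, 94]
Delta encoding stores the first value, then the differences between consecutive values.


First value: 3
Deltas:
  5 - 3 = 2
  6 - 5 = 1
  26 - 6 = 20
  33 - 26 = 7
  35 - 33 = 2
  36 - 35 = 1
  45 - 36 = 9
  76 - 45 = 31
  94 - 76 = 18


Delta encoded: [3, 2, 1, 20, 7, 2, 1, 9, 31, 18]


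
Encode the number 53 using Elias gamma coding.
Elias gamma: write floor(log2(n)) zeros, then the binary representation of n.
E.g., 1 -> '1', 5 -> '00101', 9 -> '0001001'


num_bits = floor(log2(53)) + 1 = 6
leading_zeros = num_bits - 1 = 5
binary(53) = 110101

Elias gamma(53) = '00000' + '110101' = 00000110101 (11 bits)


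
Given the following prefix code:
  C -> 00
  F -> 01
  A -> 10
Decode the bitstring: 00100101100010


Decoding step by step:
Bits 00 -> C
Bits 10 -> A
Bits 01 -> F
Bits 01 -> F
Bits 10 -> A
Bits 00 -> C
Bits 10 -> A


Decoded message: CAFFACA


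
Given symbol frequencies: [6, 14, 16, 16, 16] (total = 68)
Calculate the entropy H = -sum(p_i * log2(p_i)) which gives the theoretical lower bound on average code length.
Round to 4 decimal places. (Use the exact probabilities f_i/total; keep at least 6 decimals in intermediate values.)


Per-symbol terms -p_i * log2(p_i) with p_i = f_i/68:
  p = 6/68 = 0.088235: log2(p) = -3.502500, -p*log2(p) = 0.309044
  p = 14/68 = 0.205882: log2(p) = -2.280108, -p*log2(p) = 0.469434
  p = 16/68 = 0.235294: log2(p) = -2.087463, -p*log2(p) = 0.491168
  p = 16/68 = 0.235294: log2(p) = -2.087463, -p*log2(p) = 0.491168
  p = 16/68 = 0.235294: log2(p) = -2.087463, -p*log2(p) = 0.491168
H = 0.309044 + 0.469434 + 0.491168 + 0.491168 + 0.491168 = 2.251982

H = 2.252 bits/symbol


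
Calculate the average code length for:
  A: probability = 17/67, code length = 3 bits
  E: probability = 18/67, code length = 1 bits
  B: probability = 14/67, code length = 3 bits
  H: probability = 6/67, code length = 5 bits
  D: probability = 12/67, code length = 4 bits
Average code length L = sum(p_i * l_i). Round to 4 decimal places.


Weighted contributions p_i * l_i:
  A: (17/67) * 3 = 51/67
  E: (18/67) * 1 = 18/67
  B: (14/67) * 3 = 42/67
  H: (6/67) * 5 = 30/67
  D: (12/67) * 4 = 48/67
Sum = (51 + 18 + 42 + 30 + 48)/67 = 189/67

L = 189/67 = 2.8209 bits/symbol


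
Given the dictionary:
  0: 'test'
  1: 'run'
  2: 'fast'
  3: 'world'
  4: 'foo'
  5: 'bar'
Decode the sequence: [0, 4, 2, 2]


Look up each index in the dictionary:
  0 -> 'test'
  4 -> 'foo'
  2 -> 'fast'
  2 -> 'fast'

Decoded: "test foo fast fast"


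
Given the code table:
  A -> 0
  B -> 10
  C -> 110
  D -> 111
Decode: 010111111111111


Decoding:
0 -> A
10 -> B
111 -> D
111 -> D
111 -> D
111 -> D


Result: ABDDDD


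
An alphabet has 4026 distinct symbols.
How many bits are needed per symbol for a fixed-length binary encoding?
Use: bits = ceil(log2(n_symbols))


log2(4026) = 11.9751
Bracket: 2^11 = 2048 < 4026 <= 2^12 = 4096
So ceil(log2(4026)) = 12

bits = ceil(log2(4026)) = ceil(11.9751) = 12 bits


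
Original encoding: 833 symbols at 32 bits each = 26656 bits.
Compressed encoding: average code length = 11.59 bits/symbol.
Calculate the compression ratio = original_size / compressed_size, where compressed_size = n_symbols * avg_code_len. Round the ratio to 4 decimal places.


original_size = n_symbols * orig_bits = 833 * 32 = 26656 bits
compressed_size = n_symbols * avg_code_len = 833 * 11.59 = 9654.47 bits
ratio = original_size / compressed_size = 26656 / 9654.47 = 2.761

Compression ratio = 2.761


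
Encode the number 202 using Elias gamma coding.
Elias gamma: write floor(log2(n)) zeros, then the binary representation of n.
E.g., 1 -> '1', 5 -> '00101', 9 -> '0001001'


num_bits = floor(log2(202)) + 1 = 8
leading_zeros = num_bits - 1 = 7
binary(202) = 11001010

Elias gamma(202) = '0000000' + '11001010' = 000000011001010 (15 bits)


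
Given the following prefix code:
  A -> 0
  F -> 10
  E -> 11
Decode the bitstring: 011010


Decoding step by step:
Bits 0 -> A
Bits 11 -> E
Bits 0 -> A
Bits 10 -> F


Decoded message: AEAF


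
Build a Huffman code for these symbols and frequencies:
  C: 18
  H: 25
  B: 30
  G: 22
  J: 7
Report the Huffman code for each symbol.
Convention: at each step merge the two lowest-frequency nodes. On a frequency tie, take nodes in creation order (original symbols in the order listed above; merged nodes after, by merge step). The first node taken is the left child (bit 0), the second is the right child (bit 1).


Huffman tree construction:
Step 1: Merge J(7) + C(18) = 25
Step 2: Merge G(22) + H(25) = 47
Step 3: Merge (J+C)(25) + B(30) = 55
Step 4: Merge (G+H)(47) + ((J+C)+B)(55) = 102
Read each symbol's code off the tree from the root (left child = 0, right child = 1).

Codes:
  C: 101 (length 3)
  H: 01 (length 2)
  B: 11 (length 2)
  G: 00 (length 2)
  J: 100 (length 3)
Average code length: 229/102 = 2.2451 bits/symbol


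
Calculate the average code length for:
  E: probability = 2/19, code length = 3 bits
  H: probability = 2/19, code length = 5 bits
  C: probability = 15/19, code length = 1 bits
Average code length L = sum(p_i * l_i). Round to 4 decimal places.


Weighted contributions p_i * l_i:
  E: (2/19) * 3 = 6/19
  H: (2/19) * 5 = 10/19
  C: (15/19) * 1 = 15/19
Sum = (6 + 10 + 15)/19 = 31/19

L = 31/19 = 1.6316 bits/symbol


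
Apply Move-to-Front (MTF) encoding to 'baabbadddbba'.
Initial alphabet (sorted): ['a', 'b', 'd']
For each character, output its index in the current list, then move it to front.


MTF encoding:
'b': index 1 in ['a', 'b', 'd'] -> ['b', 'a', 'd']
'a': index 1 in ['b', 'a', 'd'] -> ['a', 'b', 'd']
'a': index 0 in ['a', 'b', 'd'] -> ['a', 'b', 'd']
'b': index 1 in ['a', 'b', 'd'] -> ['b', 'a', 'd']
'b': index 0 in ['b', 'a', 'd'] -> ['b', 'a', 'd']
'a': index 1 in ['b', 'a', 'd'] -> ['a', 'b', 'd']
'd': index 2 in ['a', 'b', 'd'] -> ['d', 'a', 'b']
'd': index 0 in ['d', 'a', 'b'] -> ['d', 'a', 'b']
'd': index 0 in ['d', 'a', 'b'] -> ['d', 'a', 'b']
'b': index 2 in ['d', 'a', 'b'] -> ['b', 'd', 'a']
'b': index 0 in ['b', 'd', 'a'] -> ['b', 'd', 'a']
'a': index 2 in ['b', 'd', 'a'] -> ['a', 'b', 'd']


Output: [1, 1, 0, 1, 0, 1, 2, 0, 0, 2, 0, 2]


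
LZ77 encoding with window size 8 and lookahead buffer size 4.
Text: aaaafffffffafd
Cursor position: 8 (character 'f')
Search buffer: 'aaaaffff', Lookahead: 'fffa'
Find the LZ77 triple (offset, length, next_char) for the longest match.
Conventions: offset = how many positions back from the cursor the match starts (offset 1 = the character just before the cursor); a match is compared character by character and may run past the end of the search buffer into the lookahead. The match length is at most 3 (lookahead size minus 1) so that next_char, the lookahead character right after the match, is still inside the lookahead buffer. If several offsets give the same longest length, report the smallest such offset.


Try each offset into the search buffer:
  offset=1 (pos 7, char 'f'): match length 3
  offset=2 (pos 6, char 'f'): match length 3
  offset=3 (pos 5, char 'f'): match length 3
  offset=4 (pos 4, char 'f'): match length 3
  offset=5 (pos 3, char 'a'): match length 0
  offset=6 (pos 2, char 'a'): match length 0
  offset=7 (pos 1, char 'a'): match length 0
  offset=8 (pos 0, char 'a'): match length 0
Longest match has length 3, found at offsets 1, 2, 3, 4; take the smallest, offset 1.
next_char = character at position 8 + 3 = 11 -> 'a'

Best match: offset=1, length=3 (matching 'fff' starting at position 7)
LZ77 triple: (1, 3, 'a')


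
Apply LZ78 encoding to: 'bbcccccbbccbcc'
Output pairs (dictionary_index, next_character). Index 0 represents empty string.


LZ78 encoding steps:
Dictionary: {0: ''}
Step 1: w='' (idx 0), next='b' -> output (0, 'b'), add 'b' as idx 1
Step 2: w='b' (idx 1), next='c' -> output (1, 'c'), add 'bc' as idx 2
Step 3: w='' (idx 0), next='c' -> output (0, 'c'), add 'c' as idx 3
Step 4: w='c' (idx 3), next='c' -> output (3, 'c'), add 'cc' as idx 4
Step 5: w='c' (idx 3), next='b' -> output (3, 'b'), add 'cb' as idx 5
Step 6: w='bc' (idx 2), next='c' -> output (2, 'c'), add 'bcc' as idx 6
Step 7: w='bcc' (idx 6), end of input -> output (6, '')


Encoded: [(0, 'b'), (1, 'c'), (0, 'c'), (3, 'c'), (3, 'b'), (2, 'c'), (6, '')]


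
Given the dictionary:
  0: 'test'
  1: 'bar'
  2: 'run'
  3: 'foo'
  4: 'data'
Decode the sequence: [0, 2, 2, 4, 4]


Look up each index in the dictionary:
  0 -> 'test'
  2 -> 'run'
  2 -> 'run'
  4 -> 'data'
  4 -> 'data'

Decoded: "test run run data data"


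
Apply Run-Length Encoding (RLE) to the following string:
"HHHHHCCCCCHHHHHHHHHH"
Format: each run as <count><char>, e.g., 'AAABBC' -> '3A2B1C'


Scanning runs left to right:
  i=0: run of 'H' x 5 -> '5H'
  i=5: run of 'C' x 5 -> '5C'
  i=10: run of 'H' x 10 -> '10H'

RLE = 5H5C10H


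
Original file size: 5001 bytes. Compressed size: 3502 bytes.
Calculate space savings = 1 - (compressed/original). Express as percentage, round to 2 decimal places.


ratio = compressed/original = 3502/5001 = 0.70026
savings = 1 - ratio = 1 - 0.70026 = 0.29974
as a percentage: 0.29974 * 100 = 29.97%

Space savings = 1 - 3502/5001 = 29.97%


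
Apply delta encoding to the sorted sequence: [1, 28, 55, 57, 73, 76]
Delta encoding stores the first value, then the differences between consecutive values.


First value: 1
Deltas:
  28 - 1 = 27
  55 - 28 = 27
  57 - 55 = 2
  73 - 57 = 16
  76 - 73 = 3


Delta encoded: [1, 27, 27, 2, 16, 3]


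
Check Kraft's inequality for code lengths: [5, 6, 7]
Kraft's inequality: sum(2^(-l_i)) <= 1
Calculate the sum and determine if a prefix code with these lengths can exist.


Sum = 2^(-5) + 2^(-6) + 2^(-7)
    = 0.03125 + 0.015625 + 0.0078125
    = 7/128 = 0.0546875
Since 0.0546875 <= 1, Kraft's inequality IS satisfied.
A prefix code with these lengths CAN exist.

Kraft sum = 0.0546875. Satisfied.


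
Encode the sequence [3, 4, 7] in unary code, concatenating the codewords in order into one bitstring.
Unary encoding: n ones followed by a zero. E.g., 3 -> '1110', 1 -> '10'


Encode each number as n ones followed by a terminating 0:
  3 -> 1110 (4 bits)
  4 -> 11110 (5 bits)
  7 -> 11111110 (8 bits)
Total length = 4 + 5 + 8 = 17 bits.

Unary([3, 4, 7]) = 11101111011111110 (17 bits)


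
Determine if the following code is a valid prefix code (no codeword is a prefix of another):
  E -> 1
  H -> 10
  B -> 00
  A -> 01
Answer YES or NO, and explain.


Checking each pair (does one codeword prefix another?):
  E='1' vs H='10': prefix -- VIOLATION

NO -- this is NOT a valid prefix code. E (1) is a prefix of H (10).


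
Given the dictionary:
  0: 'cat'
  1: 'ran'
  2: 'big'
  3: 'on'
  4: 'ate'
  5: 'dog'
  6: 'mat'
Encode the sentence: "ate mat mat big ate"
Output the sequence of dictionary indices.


Look up each word in the dictionary:
  'ate' -> 4
  'mat' -> 6
  'mat' -> 6
  'big' -> 2
  'ate' -> 4

Encoded: [4, 6, 6, 2, 4]


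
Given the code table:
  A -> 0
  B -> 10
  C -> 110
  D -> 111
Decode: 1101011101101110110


Decoding:
110 -> C
10 -> B
111 -> D
0 -> A
110 -> C
111 -> D
0 -> A
110 -> C


Result: CBDACDAC


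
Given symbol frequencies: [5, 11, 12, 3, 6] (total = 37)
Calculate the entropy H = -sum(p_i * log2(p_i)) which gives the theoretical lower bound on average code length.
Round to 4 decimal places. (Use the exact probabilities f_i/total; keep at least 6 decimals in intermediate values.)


Per-symbol terms -p_i * log2(p_i) with p_i = f_i/37:
  p = 5/37 = 0.135135: log2(p) = -2.887525, -p*log2(p) = 0.390206
  p = 11/37 = 0.297297: log2(p) = -1.750022, -p*log2(p) = 0.520277
  p = 12/37 = 0.324324: log2(p) = -1.624491, -p*log2(p) = 0.526862
  p = 3/37 = 0.081081: log2(p) = -3.624491, -p*log2(p) = 0.293878
  p = 6/37 = 0.162162: log2(p) = -2.624491, -p*log2(p) = 0.425593
H = 0.390206 + 0.520277 + 0.526862 + 0.293878 + 0.425593 = 2.156816

H = 2.1568 bits/symbol


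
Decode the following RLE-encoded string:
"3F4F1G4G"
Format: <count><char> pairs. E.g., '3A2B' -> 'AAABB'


Expanding each <count><char> pair:
  3F -> 'FFF'
  4F -> 'FFFF'
  1G -> 'G'
  4G -> 'GGGG'

Decoded = FFFFFFFGGGGG


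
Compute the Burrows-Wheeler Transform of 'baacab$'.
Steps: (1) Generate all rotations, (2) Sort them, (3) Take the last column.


Rotations (sorted):
  0: $baacab -> last char: b
  1: aacab$b -> last char: b
  2: ab$baac -> last char: c
  3: acab$ba -> last char: a
  4: b$baaca -> last char: a
  5: baacab$ -> last char: $
  6: cab$baa -> last char: a


BWT = bbcaa$a


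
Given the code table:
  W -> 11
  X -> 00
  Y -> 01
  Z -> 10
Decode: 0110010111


Decoding:
01 -> Y
10 -> Z
01 -> Y
01 -> Y
11 -> W


Result: YZYYW


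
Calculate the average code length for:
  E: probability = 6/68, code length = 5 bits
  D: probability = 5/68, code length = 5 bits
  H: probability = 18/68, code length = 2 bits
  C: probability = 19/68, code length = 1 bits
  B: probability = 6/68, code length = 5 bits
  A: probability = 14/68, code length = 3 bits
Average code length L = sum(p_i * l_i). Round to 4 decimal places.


Weighted contributions p_i * l_i:
  E: (6/68) * 5 = 30/68
  D: (5/68) * 5 = 25/68
  H: (18/68) * 2 = 36/68
  C: (19/68) * 1 = 19/68
  B: (6/68) * 5 = 30/68
  A: (14/68) * 3 = 42/68
Sum = (30 + 25 + 36 + 19 + 30 + 42)/68 = 182/68

L = 182/68 = 2.6765 bits/symbol


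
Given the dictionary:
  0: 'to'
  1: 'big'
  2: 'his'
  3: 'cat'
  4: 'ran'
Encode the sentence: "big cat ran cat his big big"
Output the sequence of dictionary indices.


Look up each word in the dictionary:
  'big' -> 1
  'cat' -> 3
  'ran' -> 4
  'cat' -> 3
  'his' -> 2
  'big' -> 1
  'big' -> 1

Encoded: [1, 3, 4, 3, 2, 1, 1]


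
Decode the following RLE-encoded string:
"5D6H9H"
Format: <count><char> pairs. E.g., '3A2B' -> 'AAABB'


Expanding each <count><char> pair:
  5D -> 'DDDDD'
  6H -> 'HHHHHH'
  9H -> 'HHHHHHHHH'

Decoded = DDDDDHHHHHHHHHHHHHHH


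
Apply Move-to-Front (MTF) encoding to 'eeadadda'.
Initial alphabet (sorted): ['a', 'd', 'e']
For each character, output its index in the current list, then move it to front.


MTF encoding:
'e': index 2 in ['a', 'd', 'e'] -> ['e', 'a', 'd']
'e': index 0 in ['e', 'a', 'd'] -> ['e', 'a', 'd']
'a': index 1 in ['e', 'a', 'd'] -> ['a', 'e', 'd']
'd': index 2 in ['a', 'e', 'd'] -> ['d', 'a', 'e']
'a': index 1 in ['d', 'a', 'e'] -> ['a', 'd', 'e']
'd': index 1 in ['a', 'd', 'e'] -> ['d', 'a', 'e']
'd': index 0 in ['d', 'a', 'e'] -> ['d', 'a', 'e']
'a': index 1 in ['d', 'a', 'e'] -> ['a', 'd', 'e']


Output: [2, 0, 1, 2, 1, 1, 0, 1]


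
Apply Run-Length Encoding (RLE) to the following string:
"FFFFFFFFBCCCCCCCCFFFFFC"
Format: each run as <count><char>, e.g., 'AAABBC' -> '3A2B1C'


Scanning runs left to right:
  i=0: run of 'F' x 8 -> '8F'
  i=8: run of 'B' x 1 -> '1B'
  i=9: run of 'C' x 8 -> '8C'
  i=17: run of 'F' x 5 -> '5F'
  i=22: run of 'C' x 1 -> '1C'

RLE = 8F1B8C5F1C


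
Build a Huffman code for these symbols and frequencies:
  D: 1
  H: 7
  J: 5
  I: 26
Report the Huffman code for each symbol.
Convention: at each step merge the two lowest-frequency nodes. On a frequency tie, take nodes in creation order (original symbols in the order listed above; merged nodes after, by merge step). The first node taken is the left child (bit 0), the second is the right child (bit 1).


Huffman tree construction:
Step 1: Merge D(1) + J(5) = 6
Step 2: Merge (D+J)(6) + H(7) = 13
Step 3: Merge ((D+J)+H)(13) + I(26) = 39
Read each symbol's code off the tree from the root (left child = 0, right child = 1).

Codes:
  D: 000 (length 3)
  H: 01 (length 2)
  J: 001 (length 3)
  I: 1 (length 1)
Average code length: 58/39 = 1.4872 bits/symbol


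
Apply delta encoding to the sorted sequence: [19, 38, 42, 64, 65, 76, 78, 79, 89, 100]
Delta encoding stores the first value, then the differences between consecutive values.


First value: 19
Deltas:
  38 - 19 = 19
  42 - 38 = 4
  64 - 42 = 22
  65 - 64 = 1
  76 - 65 = 11
  78 - 76 = 2
  79 - 78 = 1
  89 - 79 = 10
  100 - 89 = 11


Delta encoded: [19, 19, 4, 22, 1, 11, 2, 1, 10, 11]


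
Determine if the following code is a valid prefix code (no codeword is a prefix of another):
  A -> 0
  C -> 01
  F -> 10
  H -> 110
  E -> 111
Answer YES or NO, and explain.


Checking each pair (does one codeword prefix another?):
  A='0' vs C='01': prefix -- VIOLATION

NO -- this is NOT a valid prefix code. A (0) is a prefix of C (01).


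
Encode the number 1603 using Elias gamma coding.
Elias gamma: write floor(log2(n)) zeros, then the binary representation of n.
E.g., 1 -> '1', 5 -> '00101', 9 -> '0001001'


num_bits = floor(log2(1603)) + 1 = 11
leading_zeros = num_bits - 1 = 10
binary(1603) = 11001000011

Elias gamma(1603) = '0000000000' + '11001000011' = 000000000011001000011 (21 bits)
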